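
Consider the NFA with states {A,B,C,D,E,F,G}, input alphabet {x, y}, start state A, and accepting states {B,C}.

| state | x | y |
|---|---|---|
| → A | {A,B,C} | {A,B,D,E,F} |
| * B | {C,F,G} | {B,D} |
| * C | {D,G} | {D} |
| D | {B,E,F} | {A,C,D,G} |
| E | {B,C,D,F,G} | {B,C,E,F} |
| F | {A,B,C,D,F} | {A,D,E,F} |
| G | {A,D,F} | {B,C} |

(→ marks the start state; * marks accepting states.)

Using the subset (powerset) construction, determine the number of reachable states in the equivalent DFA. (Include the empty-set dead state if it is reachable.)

Start state of the DFA: {A}.
{A} --x--> {A,B,C}  [new]
{A} --y--> {A,B,D,E,F}  [new]
{A,B,C} --x--> {A,B,C,D,F,G}  [new]
{A,B,C} --y--> {A,B,D,E,F}  [seen]
{A,B,D,E,F} --x--> {A,B,C,D,E,F,G}  [new]
{A,B,D,E,F} --y--> {A,B,C,D,E,F,G}  [seen]
{A,B,C,D,F,G} --x--> {A,B,C,D,E,F,G}  [seen]
{A,B,C,D,F,G} --y--> {A,B,C,D,E,F,G}  [seen]
{A,B,C,D,E,F,G} --x--> {A,B,C,D,E,F,G}  [seen]
{A,B,C,D,E,F,G} --y--> {A,B,C,D,E,F,G}  [seen]
Reachable DFA states: {A}, {A,B,C}, {A,B,D,E,F}, {A,B,C,D,F,G}, {A,B,C,D,E,F,G}.

5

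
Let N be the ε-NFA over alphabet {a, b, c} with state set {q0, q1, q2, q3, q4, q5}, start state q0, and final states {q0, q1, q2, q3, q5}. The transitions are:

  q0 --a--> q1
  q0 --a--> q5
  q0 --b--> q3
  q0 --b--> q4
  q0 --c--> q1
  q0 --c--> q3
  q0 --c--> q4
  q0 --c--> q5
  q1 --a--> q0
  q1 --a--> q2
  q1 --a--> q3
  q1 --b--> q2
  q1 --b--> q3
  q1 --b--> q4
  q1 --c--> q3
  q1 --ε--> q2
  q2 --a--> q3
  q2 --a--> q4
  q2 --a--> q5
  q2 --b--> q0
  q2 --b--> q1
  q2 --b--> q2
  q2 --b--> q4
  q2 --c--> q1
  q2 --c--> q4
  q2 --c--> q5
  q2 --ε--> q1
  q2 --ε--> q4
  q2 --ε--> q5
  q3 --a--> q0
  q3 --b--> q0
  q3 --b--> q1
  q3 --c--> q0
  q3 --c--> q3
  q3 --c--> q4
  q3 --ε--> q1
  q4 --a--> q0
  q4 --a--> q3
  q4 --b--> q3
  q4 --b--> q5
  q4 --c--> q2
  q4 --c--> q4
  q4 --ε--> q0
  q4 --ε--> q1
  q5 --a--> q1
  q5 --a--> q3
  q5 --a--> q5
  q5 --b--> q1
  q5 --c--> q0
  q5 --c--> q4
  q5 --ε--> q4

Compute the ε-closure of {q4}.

{q0, q1, q2, q4, q5}

Begin with {q4}.
q4 →ε {q0, q1}; add q0, q1.
q1 →ε {q2}; add q2.
q2 →ε {q1, q4, q5}; add q5.
ε-closure = {q0, q1, q2, q4, q5}.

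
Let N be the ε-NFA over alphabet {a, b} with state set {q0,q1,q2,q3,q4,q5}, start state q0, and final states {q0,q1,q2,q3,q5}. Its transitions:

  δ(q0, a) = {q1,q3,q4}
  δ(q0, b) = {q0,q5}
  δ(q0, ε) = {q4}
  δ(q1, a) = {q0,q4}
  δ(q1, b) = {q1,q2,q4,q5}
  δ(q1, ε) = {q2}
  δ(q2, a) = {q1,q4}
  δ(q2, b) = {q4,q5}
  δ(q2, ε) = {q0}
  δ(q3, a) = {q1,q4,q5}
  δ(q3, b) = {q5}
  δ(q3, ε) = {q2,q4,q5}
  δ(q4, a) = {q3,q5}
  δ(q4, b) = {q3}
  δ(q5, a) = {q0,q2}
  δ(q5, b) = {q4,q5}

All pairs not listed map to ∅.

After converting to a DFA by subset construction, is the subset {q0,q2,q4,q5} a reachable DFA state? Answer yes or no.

Start state of the DFA: {q0,q4} (ε-closure of the NFA start).
{q0,q4} --a--> {q0,q1,q2,q3,q4,q5}  [new]
{q0,q4} --b--> {q0,q2,q3,q4,q5}  [new]
{q0,q1,q2,q3,q4,q5} --a--> {q0,q1,q2,q3,q4,q5}  [seen]
{q0,q1,q2,q3,q4,q5} --b--> {q0,q1,q2,q3,q4,q5}  [seen]
{q0,q2,q3,q4,q5} --a--> {q0,q1,q2,q3,q4,q5}  [seen]
{q0,q2,q3,q4,q5} --b--> {q0,q2,q3,q4,q5}  [seen]
Reachable DFA states: {q0,q4}, {q0,q1,q2,q3,q4,q5}, {q0,q2,q3,q4,q5}.
{q0,q2,q4,q5} is not among them.

no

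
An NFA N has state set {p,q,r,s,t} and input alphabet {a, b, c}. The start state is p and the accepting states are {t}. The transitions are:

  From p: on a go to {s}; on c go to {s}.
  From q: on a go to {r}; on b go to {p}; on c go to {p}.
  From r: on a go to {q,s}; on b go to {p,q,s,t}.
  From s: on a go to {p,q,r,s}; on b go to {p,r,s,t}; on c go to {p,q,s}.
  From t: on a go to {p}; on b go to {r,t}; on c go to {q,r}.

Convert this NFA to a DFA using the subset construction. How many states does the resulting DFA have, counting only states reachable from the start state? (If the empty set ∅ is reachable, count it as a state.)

7

Start state of the DFA: {p}.
{p} --a--> {s}  [new]
{p} --b--> ∅  [new]
{p} --c--> {s}  [seen]
{s} --a--> {p,q,r,s}  [new]
{s} --b--> {p,r,s,t}  [new]
{s} --c--> {p,q,s}  [new]
∅ --a--> ∅  [seen]
∅ --b--> ∅  [seen]
∅ --c--> ∅  [seen]
{p,q,r,s} --a--> {p,q,r,s}  [seen]
{p,q,r,s} --b--> {p,q,r,s,t}  [new]
{p,q,r,s} --c--> {p,q,s}  [seen]
{p,r,s,t} --a--> {p,q,r,s}  [seen]
{p,r,s,t} --b--> {p,q,r,s,t}  [seen]
{p,r,s,t} --c--> {p,q,r,s}  [seen]
{p,q,s} --a--> {p,q,r,s}  [seen]
{p,q,s} --b--> {p,r,s,t}  [seen]
{p,q,s} --c--> {p,q,s}  [seen]
{p,q,r,s,t} --a--> {p,q,r,s}  [seen]
{p,q,r,s,t} --b--> {p,q,r,s,t}  [seen]
{p,q,r,s,t} --c--> {p,q,r,s}  [seen]
Reachable DFA states: {p}, {s}, ∅, {p,q,r,s}, {p,r,s,t}, {p,q,s}, {p,q,r,s,t}.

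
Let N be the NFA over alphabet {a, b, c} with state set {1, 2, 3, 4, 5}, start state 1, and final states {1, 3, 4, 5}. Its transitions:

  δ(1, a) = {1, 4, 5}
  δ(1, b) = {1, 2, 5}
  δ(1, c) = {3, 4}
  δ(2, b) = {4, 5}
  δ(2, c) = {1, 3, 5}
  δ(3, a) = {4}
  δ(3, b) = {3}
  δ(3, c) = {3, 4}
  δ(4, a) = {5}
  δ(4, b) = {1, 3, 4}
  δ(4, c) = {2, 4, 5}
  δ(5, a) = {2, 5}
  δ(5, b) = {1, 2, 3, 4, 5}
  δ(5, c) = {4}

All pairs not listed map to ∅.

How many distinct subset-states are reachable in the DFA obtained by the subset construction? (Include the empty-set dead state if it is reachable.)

Start state of the DFA: {1}.
{1} --a--> {1, 4, 5}  [new]
{1} --b--> {1, 2, 5}  [new]
{1} --c--> {3, 4}  [new]
{1, 4, 5} --a--> {1, 2, 4, 5}  [new]
{1, 4, 5} --b--> {1, 2, 3, 4, 5}  [new]
{1, 4, 5} --c--> {2, 3, 4, 5}  [new]
{1, 2, 5} --a--> {1, 2, 4, 5}  [seen]
{1, 2, 5} --b--> {1, 2, 3, 4, 5}  [seen]
{1, 2, 5} --c--> {1, 3, 4, 5}  [new]
{3, 4} --a--> {4, 5}  [new]
{3, 4} --b--> {1, 3, 4}  [new]
{3, 4} --c--> {2, 3, 4, 5}  [seen]
{1, 2, 4, 5} --a--> {1, 2, 4, 5}  [seen]
{1, 2, 4, 5} --b--> {1, 2, 3, 4, 5}  [seen]
{1, 2, 4, 5} --c--> {1, 2, 3, 4, 5}  [seen]
{1, 2, 3, 4, 5} --a--> {1, 2, 4, 5}  [seen]
{1, 2, 3, 4, 5} --b--> {1, 2, 3, 4, 5}  [seen]
{1, 2, 3, 4, 5} --c--> {1, 2, 3, 4, 5}  [seen]
{2, 3, 4, 5} --a--> {2, 4, 5}  [new]
{2, 3, 4, 5} --b--> {1, 2, 3, 4, 5}  [seen]
{2, 3, 4, 5} --c--> {1, 2, 3, 4, 5}  [seen]
{1, 3, 4, 5} --a--> {1, 2, 4, 5}  [seen]
{1, 3, 4, 5} --b--> {1, 2, 3, 4, 5}  [seen]
{1, 3, 4, 5} --c--> {2, 3, 4, 5}  [seen]
{4, 5} --a--> {2, 5}  [new]
{4, 5} --b--> {1, 2, 3, 4, 5}  [seen]
{4, 5} --c--> {2, 4, 5}  [seen]
{1, 3, 4} --a--> {1, 4, 5}  [seen]
{1, 3, 4} --b--> {1, 2, 3, 4, 5}  [seen]
{1, 3, 4} --c--> {2, 3, 4, 5}  [seen]
{2, 4, 5} --a--> {2, 5}  [seen]
{2, 4, 5} --b--> {1, 2, 3, 4, 5}  [seen]
{2, 4, 5} --c--> {1, 2, 3, 4, 5}  [seen]
{2, 5} --a--> {2, 5}  [seen]
{2, 5} --b--> {1, 2, 3, 4, 5}  [seen]
{2, 5} --c--> {1, 3, 4, 5}  [seen]
Reachable DFA states: {1}, {1, 4, 5}, {1, 2, 5}, {3, 4}, {1, 2, 4, 5}, {1, 2, 3, 4, 5}, {2, 3, 4, 5}, {1, 3, 4, 5}, {4, 5}, {1, 3, 4}, {2, 4, 5}, {2, 5}.

12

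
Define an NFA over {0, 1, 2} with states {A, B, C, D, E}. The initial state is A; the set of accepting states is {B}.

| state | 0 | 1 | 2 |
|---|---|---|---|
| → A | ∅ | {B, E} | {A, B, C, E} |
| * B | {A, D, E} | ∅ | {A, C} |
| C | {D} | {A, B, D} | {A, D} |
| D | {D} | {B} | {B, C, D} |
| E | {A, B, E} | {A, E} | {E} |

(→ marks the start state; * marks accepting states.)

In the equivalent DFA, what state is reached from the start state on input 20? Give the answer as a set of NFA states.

{A, B, D, E}

Start: {A}.
δ(A,2) = {A, B, C, E}.
Union: {A, B, C, E}.
After 2: {A, B, C, E}.
δ(A,0) = ∅; δ(B,0) = {A, D, E}; δ(C,0) = {D}; δ(E,0) = {A, B, E}.
Union: {A, B, D, E}.
After 0: {A, B, D, E}.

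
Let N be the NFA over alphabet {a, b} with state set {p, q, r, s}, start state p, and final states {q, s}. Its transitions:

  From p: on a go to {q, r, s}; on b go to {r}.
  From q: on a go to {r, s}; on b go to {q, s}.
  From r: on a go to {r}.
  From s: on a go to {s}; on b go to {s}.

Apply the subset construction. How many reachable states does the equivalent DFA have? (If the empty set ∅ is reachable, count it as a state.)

Start state of the DFA: {p}.
{p} --a--> {q, r, s}  [new]
{p} --b--> {r}  [new]
{q, r, s} --a--> {r, s}  [new]
{q, r, s} --b--> {q, s}  [new]
{r} --a--> {r}  [seen]
{r} --b--> ∅  [new]
{r, s} --a--> {r, s}  [seen]
{r, s} --b--> {s}  [new]
{q, s} --a--> {r, s}  [seen]
{q, s} --b--> {q, s}  [seen]
∅ --a--> ∅  [seen]
∅ --b--> ∅  [seen]
{s} --a--> {s}  [seen]
{s} --b--> {s}  [seen]
Reachable DFA states: {p}, {q, r, s}, {r}, {r, s}, {q, s}, ∅, {s}.

7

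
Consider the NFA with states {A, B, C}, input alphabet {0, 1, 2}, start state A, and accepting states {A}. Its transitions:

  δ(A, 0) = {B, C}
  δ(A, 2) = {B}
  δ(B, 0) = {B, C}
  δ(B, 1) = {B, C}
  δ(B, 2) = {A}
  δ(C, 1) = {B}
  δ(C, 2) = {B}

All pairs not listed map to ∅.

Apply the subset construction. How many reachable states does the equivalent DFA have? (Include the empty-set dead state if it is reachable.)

Start state of the DFA: {A}.
{A} --0--> {B, C}  [new]
{A} --1--> ∅  [new]
{A} --2--> {B}  [new]
{B, C} --0--> {B, C}  [seen]
{B, C} --1--> {B, C}  [seen]
{B, C} --2--> {A, B}  [new]
∅ --0--> ∅  [seen]
∅ --1--> ∅  [seen]
∅ --2--> ∅  [seen]
{B} --0--> {B, C}  [seen]
{B} --1--> {B, C}  [seen]
{B} --2--> {A}  [seen]
{A, B} --0--> {B, C}  [seen]
{A, B} --1--> {B, C}  [seen]
{A, B} --2--> {A, B}  [seen]
Reachable DFA states: {A}, {B, C}, ∅, {B}, {A, B}.

5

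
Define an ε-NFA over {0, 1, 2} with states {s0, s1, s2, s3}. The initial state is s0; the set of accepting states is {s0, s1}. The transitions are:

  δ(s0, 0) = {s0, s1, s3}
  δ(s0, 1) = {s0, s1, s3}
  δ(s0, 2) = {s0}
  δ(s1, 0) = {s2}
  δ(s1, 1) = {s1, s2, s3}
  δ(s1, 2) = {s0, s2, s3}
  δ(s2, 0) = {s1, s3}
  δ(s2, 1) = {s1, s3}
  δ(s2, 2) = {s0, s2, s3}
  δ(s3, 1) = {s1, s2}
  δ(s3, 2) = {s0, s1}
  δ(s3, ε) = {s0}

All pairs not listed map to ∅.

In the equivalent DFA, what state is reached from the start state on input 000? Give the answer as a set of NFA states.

{s0, s1, s2, s3}

Start: {s0}.
δ(s0,0) = {s0, s1, s3}.
Union: {s0, s1, s3}.
After 0: {s0, s1, s3}.
δ(s0,0) = {s0, s1, s3}; δ(s1,0) = {s2}; δ(s3,0) = ∅.
Union: {s0, s1, s2, s3}.
After 0: {s0, s1, s2, s3}.
δ(s0,0) = {s0, s1, s3}; δ(s1,0) = {s2}; δ(s2,0) = {s1, s3}; δ(s3,0) = ∅.
Union: {s0, s1, s2, s3}.
After 0: {s0, s1, s2, s3}.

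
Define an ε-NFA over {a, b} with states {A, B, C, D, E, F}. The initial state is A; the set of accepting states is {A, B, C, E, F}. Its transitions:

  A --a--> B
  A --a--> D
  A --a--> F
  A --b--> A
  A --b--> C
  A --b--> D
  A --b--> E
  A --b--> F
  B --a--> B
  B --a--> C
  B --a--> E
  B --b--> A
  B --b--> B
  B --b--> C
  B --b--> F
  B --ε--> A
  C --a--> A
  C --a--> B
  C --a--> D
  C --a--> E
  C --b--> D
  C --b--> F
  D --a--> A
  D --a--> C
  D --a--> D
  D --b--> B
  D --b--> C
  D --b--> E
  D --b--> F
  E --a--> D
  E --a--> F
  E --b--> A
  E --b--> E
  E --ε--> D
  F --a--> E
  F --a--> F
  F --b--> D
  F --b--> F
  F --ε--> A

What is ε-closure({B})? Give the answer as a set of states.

{A, B}

Begin with {B}.
B →ε {A}; add A.
ε-closure = {A, B}.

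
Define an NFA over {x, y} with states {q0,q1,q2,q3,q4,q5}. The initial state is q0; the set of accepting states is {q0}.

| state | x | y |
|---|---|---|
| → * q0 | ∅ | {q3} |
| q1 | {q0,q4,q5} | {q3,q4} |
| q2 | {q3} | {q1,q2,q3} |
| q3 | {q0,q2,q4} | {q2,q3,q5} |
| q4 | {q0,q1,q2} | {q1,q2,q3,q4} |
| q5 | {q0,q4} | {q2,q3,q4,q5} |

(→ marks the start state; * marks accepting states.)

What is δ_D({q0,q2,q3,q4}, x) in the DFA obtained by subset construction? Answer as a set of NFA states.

{q0,q1,q2,q3,q4}

δ(q0,x) = ∅; δ(q2,x) = {q3}; δ(q3,x) = {q0,q2,q4}; δ(q4,x) = {q0,q1,q2}.
Union: {q0,q1,q2,q3,q4}.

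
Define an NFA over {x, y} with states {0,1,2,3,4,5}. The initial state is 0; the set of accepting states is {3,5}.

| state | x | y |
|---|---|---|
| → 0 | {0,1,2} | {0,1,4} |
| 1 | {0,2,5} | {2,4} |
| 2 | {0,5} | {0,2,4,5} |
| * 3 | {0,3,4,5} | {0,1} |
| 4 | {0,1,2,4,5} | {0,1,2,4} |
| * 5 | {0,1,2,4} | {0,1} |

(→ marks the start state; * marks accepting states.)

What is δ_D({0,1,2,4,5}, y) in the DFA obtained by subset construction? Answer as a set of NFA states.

{0,1,2,4,5}

δ(0,y) = {0,1,4}; δ(1,y) = {2,4}; δ(2,y) = {0,2,4,5}; δ(4,y) = {0,1,2,4}; δ(5,y) = {0,1}.
Union: {0,1,2,4,5}.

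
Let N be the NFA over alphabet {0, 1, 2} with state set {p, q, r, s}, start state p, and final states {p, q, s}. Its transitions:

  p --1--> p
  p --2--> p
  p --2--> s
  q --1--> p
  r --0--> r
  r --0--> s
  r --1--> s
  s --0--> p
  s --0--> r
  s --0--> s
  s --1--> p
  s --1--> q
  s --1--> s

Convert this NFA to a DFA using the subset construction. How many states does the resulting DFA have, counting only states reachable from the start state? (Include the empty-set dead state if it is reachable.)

5

Start state of the DFA: {p}.
{p} --0--> ∅  [new]
{p} --1--> {p}  [seen]
{p} --2--> {p, s}  [new]
∅ --0--> ∅  [seen]
∅ --1--> ∅  [seen]
∅ --2--> ∅  [seen]
{p, s} --0--> {p, r, s}  [new]
{p, s} --1--> {p, q, s}  [new]
{p, s} --2--> {p, s}  [seen]
{p, r, s} --0--> {p, r, s}  [seen]
{p, r, s} --1--> {p, q, s}  [seen]
{p, r, s} --2--> {p, s}  [seen]
{p, q, s} --0--> {p, r, s}  [seen]
{p, q, s} --1--> {p, q, s}  [seen]
{p, q, s} --2--> {p, s}  [seen]
Reachable DFA states: {p}, ∅, {p, s}, {p, r, s}, {p, q, s}.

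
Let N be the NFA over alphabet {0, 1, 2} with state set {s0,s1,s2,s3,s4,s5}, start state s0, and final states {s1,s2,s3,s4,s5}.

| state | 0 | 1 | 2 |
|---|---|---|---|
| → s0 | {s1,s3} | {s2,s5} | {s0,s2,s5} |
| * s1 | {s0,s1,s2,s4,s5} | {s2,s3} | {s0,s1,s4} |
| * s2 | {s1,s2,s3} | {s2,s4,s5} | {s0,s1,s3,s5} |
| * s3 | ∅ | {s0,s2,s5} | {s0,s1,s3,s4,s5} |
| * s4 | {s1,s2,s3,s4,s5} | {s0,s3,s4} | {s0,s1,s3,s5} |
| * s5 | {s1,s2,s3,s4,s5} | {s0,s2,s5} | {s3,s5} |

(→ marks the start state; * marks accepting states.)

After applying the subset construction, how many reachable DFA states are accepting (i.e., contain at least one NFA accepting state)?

Start state of the DFA: {s0}.
{s0} --0--> {s1,s3}  [new]
{s0} --1--> {s2,s5}  [new]
{s0} --2--> {s0,s2,s5}  [new]
{s1,s3} --0--> {s0,s1,s2,s4,s5}  [new]
{s1,s3} --1--> {s0,s2,s3,s5}  [new]
{s1,s3} --2--> {s0,s1,s3,s4,s5}  [new]
{s2,s5} --0--> {s1,s2,s3,s4,s5}  [new]
{s2,s5} --1--> {s0,s2,s4,s5}  [new]
{s2,s5} --2--> {s0,s1,s3,s5}  [new]
{s0,s2,s5} --0--> {s1,s2,s3,s4,s5}  [seen]
{s0,s2,s5} --1--> {s0,s2,s4,s5}  [seen]
{s0,s2,s5} --2--> {s0,s1,s2,s3,s5}  [new]
{s0,s1,s2,s4,s5} --0--> {s0,s1,s2,s3,s4,s5}  [new]
{s0,s1,s2,s4,s5} --1--> {s0,s2,s3,s4,s5}  [new]
{s0,s1,s2,s4,s5} --2--> {s0,s1,s2,s3,s4,s5}  [seen]
{s0,s2,s3,s5} --0--> {s1,s2,s3,s4,s5}  [seen]
{s0,s2,s3,s5} --1--> {s0,s2,s4,s5}  [seen]
{s0,s2,s3,s5} --2--> {s0,s1,s2,s3,s4,s5}  [seen]
{s0,s1,s3,s4,s5} --0--> {s0,s1,s2,s3,s4,s5}  [seen]
{s0,s1,s3,s4,s5} --1--> {s0,s2,s3,s4,s5}  [seen]
{s0,s1,s3,s4,s5} --2--> {s0,s1,s2,s3,s4,s5}  [seen]
{s1,s2,s3,s4,s5} --0--> {s0,s1,s2,s3,s4,s5}  [seen]
{s1,s2,s3,s4,s5} --1--> {s0,s2,s3,s4,s5}  [seen]
{s1,s2,s3,s4,s5} --2--> {s0,s1,s3,s4,s5}  [seen]
{s0,s2,s4,s5} --0--> {s1,s2,s3,s4,s5}  [seen]
{s0,s2,s4,s5} --1--> {s0,s2,s3,s4,s5}  [seen]
{s0,s2,s4,s5} --2--> {s0,s1,s2,s3,s5}  [seen]
{s0,s1,s3,s5} --0--> {s0,s1,s2,s3,s4,s5}  [seen]
{s0,s1,s3,s5} --1--> {s0,s2,s3,s5}  [seen]
{s0,s1,s3,s5} --2--> {s0,s1,s2,s3,s4,s5}  [seen]
{s0,s1,s2,s3,s5} --0--> {s0,s1,s2,s3,s4,s5}  [seen]
{s0,s1,s2,s3,s5} --1--> {s0,s2,s3,s4,s5}  [seen]
{s0,s1,s2,s3,s5} --2--> {s0,s1,s2,s3,s4,s5}  [seen]
{s0,s1,s2,s3,s4,s5} --0--> {s0,s1,s2,s3,s4,s5}  [seen]
{s0,s1,s2,s3,s4,s5} --1--> {s0,s2,s3,s4,s5}  [seen]
{s0,s1,s2,s3,s4,s5} --2--> {s0,s1,s2,s3,s4,s5}  [seen]
{s0,s2,s3,s4,s5} --0--> {s1,s2,s3,s4,s5}  [seen]
{s0,s2,s3,s4,s5} --1--> {s0,s2,s3,s4,s5}  [seen]
{s0,s2,s3,s4,s5} --2--> {s0,s1,s2,s3,s4,s5}  [seen]
Reachable DFA states: {s0}, {s1,s3}, {s2,s5}, {s0,s2,s5}, {s0,s1,s2,s4,s5}, {s0,s2,s3,s5}, {s0,s1,s3,s4,s5}, {s1,s2,s3,s4,s5}, {s0,s2,s4,s5}, {s0,s1,s3,s5}, {s0,s1,s2,s3,s5}, {s0,s1,s2,s3,s4,s5}, {s0,s2,s3,s4,s5}.
Accepting DFA states (contain an NFA accepting state): {s1,s3}, {s2,s5}, {s0,s2,s5}, {s0,s1,s2,s4,s5}, {s0,s2,s3,s5}, {s0,s1,s3,s4,s5}, {s1,s2,s3,s4,s5}, {s0,s2,s4,s5}, {s0,s1,s3,s5}, {s0,s1,s2,s3,s5}, {s0,s1,s2,s3,s4,s5}, {s0,s2,s3,s4,s5}.

12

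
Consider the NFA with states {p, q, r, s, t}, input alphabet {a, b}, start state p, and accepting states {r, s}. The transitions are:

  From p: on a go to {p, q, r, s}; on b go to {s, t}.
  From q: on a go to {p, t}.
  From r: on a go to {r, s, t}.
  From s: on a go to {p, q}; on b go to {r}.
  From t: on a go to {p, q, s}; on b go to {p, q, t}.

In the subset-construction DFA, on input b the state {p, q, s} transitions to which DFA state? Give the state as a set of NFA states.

{r, s, t}

δ(p,b) = {s, t}; δ(q,b) = ∅; δ(s,b) = {r}.
Union: {r, s, t}.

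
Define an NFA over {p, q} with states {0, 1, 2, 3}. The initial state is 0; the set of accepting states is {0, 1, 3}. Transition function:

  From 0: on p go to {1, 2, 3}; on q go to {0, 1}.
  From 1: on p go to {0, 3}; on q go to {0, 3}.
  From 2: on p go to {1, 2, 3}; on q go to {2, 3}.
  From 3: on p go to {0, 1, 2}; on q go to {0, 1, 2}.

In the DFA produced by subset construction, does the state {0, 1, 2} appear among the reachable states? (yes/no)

Start state of the DFA: {0}.
{0} --p--> {1, 2, 3}  [new]
{0} --q--> {0, 1}  [new]
{1, 2, 3} --p--> {0, 1, 2, 3}  [new]
{1, 2, 3} --q--> {0, 1, 2, 3}  [seen]
{0, 1} --p--> {0, 1, 2, 3}  [seen]
{0, 1} --q--> {0, 1, 3}  [new]
{0, 1, 2, 3} --p--> {0, 1, 2, 3}  [seen]
{0, 1, 2, 3} --q--> {0, 1, 2, 3}  [seen]
{0, 1, 3} --p--> {0, 1, 2, 3}  [seen]
{0, 1, 3} --q--> {0, 1, 2, 3}  [seen]
Reachable DFA states: {0}, {1, 2, 3}, {0, 1}, {0, 1, 2, 3}, {0, 1, 3}.
{0, 1, 2} is not among them.

no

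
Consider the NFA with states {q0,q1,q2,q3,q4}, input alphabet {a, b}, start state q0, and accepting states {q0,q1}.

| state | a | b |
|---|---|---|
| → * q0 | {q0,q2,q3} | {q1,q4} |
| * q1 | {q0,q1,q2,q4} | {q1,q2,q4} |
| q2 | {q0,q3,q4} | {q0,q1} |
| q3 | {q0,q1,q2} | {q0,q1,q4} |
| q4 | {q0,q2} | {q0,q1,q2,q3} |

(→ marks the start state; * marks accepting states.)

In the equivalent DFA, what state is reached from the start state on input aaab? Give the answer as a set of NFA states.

Start: {q0}.
δ(q0,a) = {q0,q2,q3}.
Union: {q0,q2,q3}.
After a: {q0,q2,q3}.
δ(q0,a) = {q0,q2,q3}; δ(q2,a) = {q0,q3,q4}; δ(q3,a) = {q0,q1,q2}.
Union: {q0,q1,q2,q3,q4}.
After a: {q0,q1,q2,q3,q4}.
δ(q0,a) = {q0,q2,q3}; δ(q1,a) = {q0,q1,q2,q4}; δ(q2,a) = {q0,q3,q4}; δ(q3,a) = {q0,q1,q2}; δ(q4,a) = {q0,q2}.
Union: {q0,q1,q2,q3,q4}.
After a: {q0,q1,q2,q3,q4}.
δ(q0,b) = {q1,q4}; δ(q1,b) = {q1,q2,q4}; δ(q2,b) = {q0,q1}; δ(q3,b) = {q0,q1,q4}; δ(q4,b) = {q0,q1,q2,q3}.
Union: {q0,q1,q2,q3,q4}.
After b: {q0,q1,q2,q3,q4}.

{q0,q1,q2,q3,q4}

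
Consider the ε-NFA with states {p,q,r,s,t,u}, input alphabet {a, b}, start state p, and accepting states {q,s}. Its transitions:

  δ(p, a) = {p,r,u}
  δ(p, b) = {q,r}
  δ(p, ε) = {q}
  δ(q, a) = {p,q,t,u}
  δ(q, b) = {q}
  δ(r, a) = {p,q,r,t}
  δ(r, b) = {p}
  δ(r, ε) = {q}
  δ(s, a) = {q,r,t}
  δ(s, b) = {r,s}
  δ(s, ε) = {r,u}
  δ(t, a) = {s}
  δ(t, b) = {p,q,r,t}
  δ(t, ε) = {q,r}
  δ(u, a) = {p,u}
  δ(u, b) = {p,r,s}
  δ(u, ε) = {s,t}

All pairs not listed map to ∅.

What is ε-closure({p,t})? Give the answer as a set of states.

Begin with {p,t}.
p →ε {q}; add q.
t →ε {q,r}; add r.
ε-closure = {p,q,r,t}.

{p,q,r,t}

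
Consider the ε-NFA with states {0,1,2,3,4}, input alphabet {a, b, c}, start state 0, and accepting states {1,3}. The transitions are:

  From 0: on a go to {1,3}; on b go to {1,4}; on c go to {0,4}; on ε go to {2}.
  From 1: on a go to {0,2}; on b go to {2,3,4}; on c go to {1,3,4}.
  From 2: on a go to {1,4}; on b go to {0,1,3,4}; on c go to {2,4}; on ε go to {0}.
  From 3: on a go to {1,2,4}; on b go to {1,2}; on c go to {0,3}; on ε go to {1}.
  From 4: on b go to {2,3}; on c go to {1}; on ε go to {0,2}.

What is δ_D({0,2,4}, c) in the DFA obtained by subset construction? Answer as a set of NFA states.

δ(0,c) = {0,4}; δ(2,c) = {2,4}; δ(4,c) = {1}.
Union: {0,1,2,4}.

{0,1,2,4}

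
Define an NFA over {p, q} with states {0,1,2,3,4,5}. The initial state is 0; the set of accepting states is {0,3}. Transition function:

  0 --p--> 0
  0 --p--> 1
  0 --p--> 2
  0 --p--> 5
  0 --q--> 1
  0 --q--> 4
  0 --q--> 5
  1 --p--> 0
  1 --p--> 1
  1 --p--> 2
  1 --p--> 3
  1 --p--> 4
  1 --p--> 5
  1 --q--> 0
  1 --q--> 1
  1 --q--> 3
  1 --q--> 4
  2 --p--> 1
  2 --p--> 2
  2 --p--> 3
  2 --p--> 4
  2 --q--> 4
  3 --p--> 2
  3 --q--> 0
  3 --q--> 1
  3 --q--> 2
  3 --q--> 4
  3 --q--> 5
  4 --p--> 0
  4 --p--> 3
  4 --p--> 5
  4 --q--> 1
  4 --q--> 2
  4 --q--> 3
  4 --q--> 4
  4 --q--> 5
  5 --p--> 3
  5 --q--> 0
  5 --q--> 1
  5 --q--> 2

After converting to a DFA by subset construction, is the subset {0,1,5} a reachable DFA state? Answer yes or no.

no

Start state of the DFA: {0}.
{0} --p--> {0,1,2,5}  [new]
{0} --q--> {1,4,5}  [new]
{0,1,2,5} --p--> {0,1,2,3,4,5}  [new]
{0,1,2,5} --q--> {0,1,2,3,4,5}  [seen]
{1,4,5} --p--> {0,1,2,3,4,5}  [seen]
{1,4,5} --q--> {0,1,2,3,4,5}  [seen]
{0,1,2,3,4,5} --p--> {0,1,2,3,4,5}  [seen]
{0,1,2,3,4,5} --q--> {0,1,2,3,4,5}  [seen]
Reachable DFA states: {0}, {0,1,2,5}, {1,4,5}, {0,1,2,3,4,5}.
{0,1,5} is not among them.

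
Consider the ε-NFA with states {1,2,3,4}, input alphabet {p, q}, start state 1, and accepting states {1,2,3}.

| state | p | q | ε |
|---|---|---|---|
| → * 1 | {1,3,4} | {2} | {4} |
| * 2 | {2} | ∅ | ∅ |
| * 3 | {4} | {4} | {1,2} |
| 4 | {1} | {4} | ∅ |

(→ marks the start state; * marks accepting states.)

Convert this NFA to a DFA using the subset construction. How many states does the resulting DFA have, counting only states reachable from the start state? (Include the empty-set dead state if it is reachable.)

Start state of the DFA: {1,4} (ε-closure of the NFA start).
{1,4} --p--> {1,2,3,4}  [new]
{1,4} --q--> {2,4}  [new]
{1,2,3,4} --p--> {1,2,3,4}  [seen]
{1,2,3,4} --q--> {2,4}  [seen]
{2,4} --p--> {1,2,4}  [new]
{2,4} --q--> {4}  [new]
{1,2,4} --p--> {1,2,3,4}  [seen]
{1,2,4} --q--> {2,4}  [seen]
{4} --p--> {1,4}  [seen]
{4} --q--> {4}  [seen]
Reachable DFA states: {1,4}, {1,2,3,4}, {2,4}, {1,2,4}, {4}.

5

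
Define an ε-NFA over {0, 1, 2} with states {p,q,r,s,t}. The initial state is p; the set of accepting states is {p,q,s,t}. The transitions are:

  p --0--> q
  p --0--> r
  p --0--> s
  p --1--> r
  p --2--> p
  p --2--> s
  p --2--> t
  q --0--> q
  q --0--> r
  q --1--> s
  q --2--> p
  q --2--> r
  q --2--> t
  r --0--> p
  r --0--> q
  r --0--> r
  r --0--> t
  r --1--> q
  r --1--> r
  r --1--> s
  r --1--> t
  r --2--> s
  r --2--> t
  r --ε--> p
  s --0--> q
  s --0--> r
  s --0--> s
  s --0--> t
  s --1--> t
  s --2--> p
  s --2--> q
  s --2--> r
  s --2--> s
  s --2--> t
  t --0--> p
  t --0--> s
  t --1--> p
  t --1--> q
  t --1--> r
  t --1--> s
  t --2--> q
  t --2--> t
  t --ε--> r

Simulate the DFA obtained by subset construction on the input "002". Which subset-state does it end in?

Start: {p}.
δ(p,0) = {q,r,s}.
Union: {q,r,s}.
ε-closure gives {p,q,r,s}.
After 0: {p,q,r,s}.
δ(p,0) = {q,r,s}; δ(q,0) = {q,r}; δ(r,0) = {p,q,r,t}; δ(s,0) = {q,r,s,t}.
Union: {p,q,r,s,t}.
After 0: {p,q,r,s,t}.
δ(p,2) = {p,s,t}; δ(q,2) = {p,r,t}; δ(r,2) = {s,t}; δ(s,2) = {p,q,r,s,t}; δ(t,2) = {q,t}.
Union: {p,q,r,s,t}.
After 2: {p,q,r,s,t}.

{p,q,r,s,t}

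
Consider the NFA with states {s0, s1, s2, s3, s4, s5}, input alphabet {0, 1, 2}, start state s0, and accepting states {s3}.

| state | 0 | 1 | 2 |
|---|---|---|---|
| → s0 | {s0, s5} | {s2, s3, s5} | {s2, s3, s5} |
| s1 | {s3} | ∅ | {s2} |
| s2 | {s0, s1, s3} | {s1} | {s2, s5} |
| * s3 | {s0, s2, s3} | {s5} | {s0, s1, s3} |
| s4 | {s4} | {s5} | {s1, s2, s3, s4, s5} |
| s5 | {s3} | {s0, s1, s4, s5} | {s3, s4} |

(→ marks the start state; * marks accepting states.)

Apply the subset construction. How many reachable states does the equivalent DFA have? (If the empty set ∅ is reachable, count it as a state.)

15

Start state of the DFA: {s0}.
{s0} --0--> {s0, s5}  [new]
{s0} --1--> {s2, s3, s5}  [new]
{s0} --2--> {s2, s3, s5}  [seen]
{s0, s5} --0--> {s0, s3, s5}  [new]
{s0, s5} --1--> {s0, s1, s2, s3, s4, s5}  [new]
{s0, s5} --2--> {s2, s3, s4, s5}  [new]
{s2, s3, s5} --0--> {s0, s1, s2, s3}  [new]
{s2, s3, s5} --1--> {s0, s1, s4, s5}  [new]
{s2, s3, s5} --2--> {s0, s1, s2, s3, s4, s5}  [seen]
{s0, s3, s5} --0--> {s0, s2, s3, s5}  [new]
{s0, s3, s5} --1--> {s0, s1, s2, s3, s4, s5}  [seen]
{s0, s3, s5} --2--> {s0, s1, s2, s3, s4, s5}  [seen]
{s0, s1, s2, s3, s4, s5} --0--> {s0, s1, s2, s3, s4, s5}  [seen]
{s0, s1, s2, s3, s4, s5} --1--> {s0, s1, s2, s3, s4, s5}  [seen]
{s0, s1, s2, s3, s4, s5} --2--> {s0, s1, s2, s3, s4, s5}  [seen]
{s2, s3, s4, s5} --0--> {s0, s1, s2, s3, s4}  [new]
{s2, s3, s4, s5} --1--> {s0, s1, s4, s5}  [seen]
{s2, s3, s4, s5} --2--> {s0, s1, s2, s3, s4, s5}  [seen]
{s0, s1, s2, s3} --0--> {s0, s1, s2, s3, s5}  [new]
{s0, s1, s2, s3} --1--> {s1, s2, s3, s5}  [new]
{s0, s1, s2, s3} --2--> {s0, s1, s2, s3, s5}  [seen]
{s0, s1, s4, s5} --0--> {s0, s3, s4, s5}  [new]
{s0, s1, s4, s5} --1--> {s0, s1, s2, s3, s4, s5}  [seen]
{s0, s1, s4, s5} --2--> {s1, s2, s3, s4, s5}  [new]
{s0, s2, s3, s5} --0--> {s0, s1, s2, s3, s5}  [seen]
{s0, s2, s3, s5} --1--> {s0, s1, s2, s3, s4, s5}  [seen]
{s0, s2, s3, s5} --2--> {s0, s1, s2, s3, s4, s5}  [seen]
{s0, s1, s2, s3, s4} --0--> {s0, s1, s2, s3, s4, s5}  [seen]
{s0, s1, s2, s3, s4} --1--> {s1, s2, s3, s5}  [seen]
{s0, s1, s2, s3, s4} --2--> {s0, s1, s2, s3, s4, s5}  [seen]
{s0, s1, s2, s3, s5} --0--> {s0, s1, s2, s3, s5}  [seen]
{s0, s1, s2, s3, s5} --1--> {s0, s1, s2, s3, s4, s5}  [seen]
{s0, s1, s2, s3, s5} --2--> {s0, s1, s2, s3, s4, s5}  [seen]
{s1, s2, s3, s5} --0--> {s0, s1, s2, s3}  [seen]
{s1, s2, s3, s5} --1--> {s0, s1, s4, s5}  [seen]
{s1, s2, s3, s5} --2--> {s0, s1, s2, s3, s4, s5}  [seen]
{s0, s3, s4, s5} --0--> {s0, s2, s3, s4, s5}  [new]
{s0, s3, s4, s5} --1--> {s0, s1, s2, s3, s4, s5}  [seen]
{s0, s3, s4, s5} --2--> {s0, s1, s2, s3, s4, s5}  [seen]
{s1, s2, s3, s4, s5} --0--> {s0, s1, s2, s3, s4}  [seen]
{s1, s2, s3, s4, s5} --1--> {s0, s1, s4, s5}  [seen]
{s1, s2, s3, s4, s5} --2--> {s0, s1, s2, s3, s4, s5}  [seen]
{s0, s2, s3, s4, s5} --0--> {s0, s1, s2, s3, s4, s5}  [seen]
{s0, s2, s3, s4, s5} --1--> {s0, s1, s2, s3, s4, s5}  [seen]
{s0, s2, s3, s4, s5} --2--> {s0, s1, s2, s3, s4, s5}  [seen]
Reachable DFA states: {s0}, {s0, s5}, {s2, s3, s5}, {s0, s3, s5}, {s0, s1, s2, s3, s4, s5}, {s2, s3, s4, s5}, {s0, s1, s2, s3}, {s0, s1, s4, s5}, {s0, s2, s3, s5}, {s0, s1, s2, s3, s4}, {s0, s1, s2, s3, s5}, {s1, s2, s3, s5}, {s0, s3, s4, s5}, {s1, s2, s3, s4, s5}, {s0, s2, s3, s4, s5}.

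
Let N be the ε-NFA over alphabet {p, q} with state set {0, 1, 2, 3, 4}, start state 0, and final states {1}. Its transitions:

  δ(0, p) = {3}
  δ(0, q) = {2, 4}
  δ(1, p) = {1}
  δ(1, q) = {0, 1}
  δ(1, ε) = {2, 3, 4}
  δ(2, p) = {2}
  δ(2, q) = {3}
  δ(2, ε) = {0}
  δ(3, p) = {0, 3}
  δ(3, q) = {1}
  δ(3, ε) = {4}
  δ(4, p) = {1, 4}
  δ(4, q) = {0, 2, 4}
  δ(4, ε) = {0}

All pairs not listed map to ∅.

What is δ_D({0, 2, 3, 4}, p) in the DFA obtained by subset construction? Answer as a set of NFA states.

δ(0,p) = {3}; δ(2,p) = {2}; δ(3,p) = {0, 3}; δ(4,p) = {1, 4}.
Union: {0, 1, 2, 3, 4}.

{0, 1, 2, 3, 4}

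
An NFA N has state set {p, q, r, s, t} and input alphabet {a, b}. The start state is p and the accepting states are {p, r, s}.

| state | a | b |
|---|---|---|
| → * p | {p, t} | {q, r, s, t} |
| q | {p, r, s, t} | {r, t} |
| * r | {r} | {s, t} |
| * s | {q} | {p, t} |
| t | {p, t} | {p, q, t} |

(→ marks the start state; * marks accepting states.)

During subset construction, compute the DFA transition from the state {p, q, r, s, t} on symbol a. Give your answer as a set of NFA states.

{p, q, r, s, t}

δ(p,a) = {p, t}; δ(q,a) = {p, r, s, t}; δ(r,a) = {r}; δ(s,a) = {q}; δ(t,a) = {p, t}.
Union: {p, q, r, s, t}.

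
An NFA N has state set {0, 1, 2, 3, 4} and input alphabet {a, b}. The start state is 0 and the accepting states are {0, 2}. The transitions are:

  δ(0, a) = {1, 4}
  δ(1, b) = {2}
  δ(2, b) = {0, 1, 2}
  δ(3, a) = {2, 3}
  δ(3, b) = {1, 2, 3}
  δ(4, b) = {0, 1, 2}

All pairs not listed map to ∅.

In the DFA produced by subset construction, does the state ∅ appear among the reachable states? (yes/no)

yes

Start state of the DFA: {0}.
{0} --a--> {1, 4}  [new]
{0} --b--> ∅  [new]
{1, 4} --a--> ∅  [seen]
{1, 4} --b--> {0, 1, 2}  [new]
∅ --a--> ∅  [seen]
∅ --b--> ∅  [seen]
{0, 1, 2} --a--> {1, 4}  [seen]
{0, 1, 2} --b--> {0, 1, 2}  [seen]
Reachable DFA states: {0}, {1, 4}, ∅, {0, 1, 2}.
∅ is among them.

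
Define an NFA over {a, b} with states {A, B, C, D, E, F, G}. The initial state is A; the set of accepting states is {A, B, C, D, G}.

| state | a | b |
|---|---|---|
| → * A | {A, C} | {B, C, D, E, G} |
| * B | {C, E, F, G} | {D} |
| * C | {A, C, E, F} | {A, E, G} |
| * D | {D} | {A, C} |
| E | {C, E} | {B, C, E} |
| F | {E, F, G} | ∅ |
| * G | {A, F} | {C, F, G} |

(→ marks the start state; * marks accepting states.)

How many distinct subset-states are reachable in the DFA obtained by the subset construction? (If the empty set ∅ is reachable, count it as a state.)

Start state of the DFA: {A}.
{A} --a--> {A, C}  [new]
{A} --b--> {B, C, D, E, G}  [new]
{A, C} --a--> {A, C, E, F}  [new]
{A, C} --b--> {A, B, C, D, E, G}  [new]
{B, C, D, E, G} --a--> {A, C, D, E, F, G}  [new]
{B, C, D, E, G} --b--> {A, B, C, D, E, F, G}  [new]
{A, C, E, F} --a--> {A, C, E, F, G}  [new]
{A, C, E, F} --b--> {A, B, C, D, E, G}  [seen]
{A, B, C, D, E, G} --a--> {A, C, D, E, F, G}  [seen]
{A, B, C, D, E, G} --b--> {A, B, C, D, E, F, G}  [seen]
{A, C, D, E, F, G} --a--> {A, C, D, E, F, G}  [seen]
{A, C, D, E, F, G} --b--> {A, B, C, D, E, F, G}  [seen]
{A, B, C, D, E, F, G} --a--> {A, C, D, E, F, G}  [seen]
{A, B, C, D, E, F, G} --b--> {A, B, C, D, E, F, G}  [seen]
{A, C, E, F, G} --a--> {A, C, E, F, G}  [seen]
{A, C, E, F, G} --b--> {A, B, C, D, E, F, G}  [seen]
Reachable DFA states: {A}, {A, C}, {B, C, D, E, G}, {A, C, E, F}, {A, B, C, D, E, G}, {A, C, D, E, F, G}, {A, B, C, D, E, F, G}, {A, C, E, F, G}.

8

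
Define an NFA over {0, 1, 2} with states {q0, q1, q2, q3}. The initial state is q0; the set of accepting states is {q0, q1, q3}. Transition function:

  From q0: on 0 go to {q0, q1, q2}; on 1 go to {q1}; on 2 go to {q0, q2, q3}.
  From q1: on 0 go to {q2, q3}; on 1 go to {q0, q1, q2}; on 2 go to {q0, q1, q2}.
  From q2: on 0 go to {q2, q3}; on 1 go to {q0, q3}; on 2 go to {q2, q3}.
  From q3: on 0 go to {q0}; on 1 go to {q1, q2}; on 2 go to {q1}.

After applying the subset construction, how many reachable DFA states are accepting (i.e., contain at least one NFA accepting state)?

Start state of the DFA: {q0}.
{q0} --0--> {q0, q1, q2}  [new]
{q0} --1--> {q1}  [new]
{q0} --2--> {q0, q2, q3}  [new]
{q0, q1, q2} --0--> {q0, q1, q2, q3}  [new]
{q0, q1, q2} --1--> {q0, q1, q2, q3}  [seen]
{q0, q1, q2} --2--> {q0, q1, q2, q3}  [seen]
{q1} --0--> {q2, q3}  [new]
{q1} --1--> {q0, q1, q2}  [seen]
{q1} --2--> {q0, q1, q2}  [seen]
{q0, q2, q3} --0--> {q0, q1, q2, q3}  [seen]
{q0, q2, q3} --1--> {q0, q1, q2, q3}  [seen]
{q0, q2, q3} --2--> {q0, q1, q2, q3}  [seen]
{q0, q1, q2, q3} --0--> {q0, q1, q2, q3}  [seen]
{q0, q1, q2, q3} --1--> {q0, q1, q2, q3}  [seen]
{q0, q1, q2, q3} --2--> {q0, q1, q2, q3}  [seen]
{q2, q3} --0--> {q0, q2, q3}  [seen]
{q2, q3} --1--> {q0, q1, q2, q3}  [seen]
{q2, q3} --2--> {q1, q2, q3}  [new]
{q1, q2, q3} --0--> {q0, q2, q3}  [seen]
{q1, q2, q3} --1--> {q0, q1, q2, q3}  [seen]
{q1, q2, q3} --2--> {q0, q1, q2, q3}  [seen]
Reachable DFA states: {q0}, {q0, q1, q2}, {q1}, {q0, q2, q3}, {q0, q1, q2, q3}, {q2, q3}, {q1, q2, q3}.
Accepting DFA states (contain an NFA accepting state): {q0}, {q0, q1, q2}, {q1}, {q0, q2, q3}, {q0, q1, q2, q3}, {q2, q3}, {q1, q2, q3}.

7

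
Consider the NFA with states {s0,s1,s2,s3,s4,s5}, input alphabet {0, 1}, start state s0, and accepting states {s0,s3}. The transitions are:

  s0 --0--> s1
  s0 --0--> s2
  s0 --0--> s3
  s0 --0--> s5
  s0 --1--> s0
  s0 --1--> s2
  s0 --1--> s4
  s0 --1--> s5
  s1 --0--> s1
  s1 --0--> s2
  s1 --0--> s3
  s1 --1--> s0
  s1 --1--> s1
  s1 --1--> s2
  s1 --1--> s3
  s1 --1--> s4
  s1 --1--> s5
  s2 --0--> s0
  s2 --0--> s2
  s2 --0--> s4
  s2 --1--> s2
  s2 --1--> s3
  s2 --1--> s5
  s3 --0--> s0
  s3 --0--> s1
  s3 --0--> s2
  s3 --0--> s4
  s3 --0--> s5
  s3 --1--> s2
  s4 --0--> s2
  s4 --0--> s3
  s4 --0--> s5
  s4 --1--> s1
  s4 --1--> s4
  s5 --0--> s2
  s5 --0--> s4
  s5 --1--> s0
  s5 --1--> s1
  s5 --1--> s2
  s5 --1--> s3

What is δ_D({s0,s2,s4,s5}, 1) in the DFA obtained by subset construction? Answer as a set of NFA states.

δ(s0,1) = {s0,s2,s4,s5}; δ(s2,1) = {s2,s3,s5}; δ(s4,1) = {s1,s4}; δ(s5,1) = {s0,s1,s2,s3}.
Union: {s0,s1,s2,s3,s4,s5}.

{s0,s1,s2,s3,s4,s5}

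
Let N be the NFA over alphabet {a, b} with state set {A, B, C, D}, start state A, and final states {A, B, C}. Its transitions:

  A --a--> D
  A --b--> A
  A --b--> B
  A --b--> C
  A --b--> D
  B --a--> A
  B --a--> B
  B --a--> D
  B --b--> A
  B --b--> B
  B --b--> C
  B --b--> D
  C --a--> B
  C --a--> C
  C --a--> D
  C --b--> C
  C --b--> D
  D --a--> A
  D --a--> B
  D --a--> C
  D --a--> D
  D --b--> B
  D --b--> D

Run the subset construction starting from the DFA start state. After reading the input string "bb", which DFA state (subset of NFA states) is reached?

Start: {A}.
δ(A,b) = {A, B, C, D}.
Union: {A, B, C, D}.
After b: {A, B, C, D}.
δ(A,b) = {A, B, C, D}; δ(B,b) = {A, B, C, D}; δ(C,b) = {C, D}; δ(D,b) = {B, D}.
Union: {A, B, C, D}.
After b: {A, B, C, D}.

{A, B, C, D}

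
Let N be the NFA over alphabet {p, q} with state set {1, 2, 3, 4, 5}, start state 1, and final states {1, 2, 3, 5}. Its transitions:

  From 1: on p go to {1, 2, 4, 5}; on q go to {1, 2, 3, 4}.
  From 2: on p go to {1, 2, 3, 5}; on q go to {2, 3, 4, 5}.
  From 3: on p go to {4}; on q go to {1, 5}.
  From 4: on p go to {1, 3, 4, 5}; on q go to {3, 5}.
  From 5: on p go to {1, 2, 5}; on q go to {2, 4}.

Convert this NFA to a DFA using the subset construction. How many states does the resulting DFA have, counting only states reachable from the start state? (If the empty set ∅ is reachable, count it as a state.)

Start state of the DFA: {1}.
{1} --p--> {1, 2, 4, 5}  [new]
{1} --q--> {1, 2, 3, 4}  [new]
{1, 2, 4, 5} --p--> {1, 2, 3, 4, 5}  [new]
{1, 2, 4, 5} --q--> {1, 2, 3, 4, 5}  [seen]
{1, 2, 3, 4} --p--> {1, 2, 3, 4, 5}  [seen]
{1, 2, 3, 4} --q--> {1, 2, 3, 4, 5}  [seen]
{1, 2, 3, 4, 5} --p--> {1, 2, 3, 4, 5}  [seen]
{1, 2, 3, 4, 5} --q--> {1, 2, 3, 4, 5}  [seen]
Reachable DFA states: {1}, {1, 2, 4, 5}, {1, 2, 3, 4}, {1, 2, 3, 4, 5}.

4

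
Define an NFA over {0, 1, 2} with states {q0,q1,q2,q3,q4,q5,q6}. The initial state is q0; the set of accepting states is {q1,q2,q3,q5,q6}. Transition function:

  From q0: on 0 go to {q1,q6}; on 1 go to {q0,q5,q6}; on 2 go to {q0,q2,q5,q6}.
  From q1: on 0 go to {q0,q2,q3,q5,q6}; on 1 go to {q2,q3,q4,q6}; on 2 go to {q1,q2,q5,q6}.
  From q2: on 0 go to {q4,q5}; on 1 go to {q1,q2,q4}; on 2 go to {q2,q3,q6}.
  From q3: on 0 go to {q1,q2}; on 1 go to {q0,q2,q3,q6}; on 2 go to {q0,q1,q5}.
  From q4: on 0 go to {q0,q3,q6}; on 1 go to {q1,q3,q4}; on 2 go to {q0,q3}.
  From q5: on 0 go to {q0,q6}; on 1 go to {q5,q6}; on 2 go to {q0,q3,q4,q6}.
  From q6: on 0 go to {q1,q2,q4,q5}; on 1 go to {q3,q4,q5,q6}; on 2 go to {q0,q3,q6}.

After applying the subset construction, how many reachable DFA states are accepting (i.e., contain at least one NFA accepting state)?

9

Start state of the DFA: {q0}.
{q0} --0--> {q1,q6}  [new]
{q0} --1--> {q0,q5,q6}  [new]
{q0} --2--> {q0,q2,q5,q6}  [new]
{q1,q6} --0--> {q0,q1,q2,q3,q4,q5,q6}  [new]
{q1,q6} --1--> {q2,q3,q4,q5,q6}  [new]
{q1,q6} --2--> {q0,q1,q2,q3,q5,q6}  [new]
{q0,q5,q6} --0--> {q0,q1,q2,q4,q5,q6}  [new]
{q0,q5,q6} --1--> {q0,q3,q4,q5,q6}  [new]
{q0,q5,q6} --2--> {q0,q2,q3,q4,q5,q6}  [new]
{q0,q2,q5,q6} --0--> {q0,q1,q2,q4,q5,q6}  [seen]
{q0,q2,q5,q6} --1--> {q0,q1,q2,q3,q4,q5,q6}  [seen]
{q0,q2,q5,q6} --2--> {q0,q2,q3,q4,q5,q6}  [seen]
{q0,q1,q2,q3,q4,q5,q6} --0--> {q0,q1,q2,q3,q4,q5,q6}  [seen]
{q0,q1,q2,q3,q4,q5,q6} --1--> {q0,q1,q2,q3,q4,q5,q6}  [seen]
{q0,q1,q2,q3,q4,q5,q6} --2--> {q0,q1,q2,q3,q4,q5,q6}  [seen]
{q2,q3,q4,q5,q6} --0--> {q0,q1,q2,q3,q4,q5,q6}  [seen]
{q2,q3,q4,q5,q6} --1--> {q0,q1,q2,q3,q4,q5,q6}  [seen]
{q2,q3,q4,q5,q6} --2--> {q0,q1,q2,q3,q4,q5,q6}  [seen]
{q0,q1,q2,q3,q5,q6} --0--> {q0,q1,q2,q3,q4,q5,q6}  [seen]
{q0,q1,q2,q3,q5,q6} --1--> {q0,q1,q2,q3,q4,q5,q6}  [seen]
{q0,q1,q2,q3,q5,q6} --2--> {q0,q1,q2,q3,q4,q5,q6}  [seen]
{q0,q1,q2,q4,q5,q6} --0--> {q0,q1,q2,q3,q4,q5,q6}  [seen]
{q0,q1,q2,q4,q5,q6} --1--> {q0,q1,q2,q3,q4,q5,q6}  [seen]
{q0,q1,q2,q4,q5,q6} --2--> {q0,q1,q2,q3,q4,q5,q6}  [seen]
{q0,q3,q4,q5,q6} --0--> {q0,q1,q2,q3,q4,q5,q6}  [seen]
{q0,q3,q4,q5,q6} --1--> {q0,q1,q2,q3,q4,q5,q6}  [seen]
{q0,q3,q4,q5,q6} --2--> {q0,q1,q2,q3,q4,q5,q6}  [seen]
{q0,q2,q3,q4,q5,q6} --0--> {q0,q1,q2,q3,q4,q5,q6}  [seen]
{q0,q2,q3,q4,q5,q6} --1--> {q0,q1,q2,q3,q4,q5,q6}  [seen]
{q0,q2,q3,q4,q5,q6} --2--> {q0,q1,q2,q3,q4,q5,q6}  [seen]
Reachable DFA states: {q0}, {q1,q6}, {q0,q5,q6}, {q0,q2,q5,q6}, {q0,q1,q2,q3,q4,q5,q6}, {q2,q3,q4,q5,q6}, {q0,q1,q2,q3,q5,q6}, {q0,q1,q2,q4,q5,q6}, {q0,q3,q4,q5,q6}, {q0,q2,q3,q4,q5,q6}.
Accepting DFA states (contain an NFA accepting state): {q1,q6}, {q0,q5,q6}, {q0,q2,q5,q6}, {q0,q1,q2,q3,q4,q5,q6}, {q2,q3,q4,q5,q6}, {q0,q1,q2,q3,q5,q6}, {q0,q1,q2,q4,q5,q6}, {q0,q3,q4,q5,q6}, {q0,q2,q3,q4,q5,q6}.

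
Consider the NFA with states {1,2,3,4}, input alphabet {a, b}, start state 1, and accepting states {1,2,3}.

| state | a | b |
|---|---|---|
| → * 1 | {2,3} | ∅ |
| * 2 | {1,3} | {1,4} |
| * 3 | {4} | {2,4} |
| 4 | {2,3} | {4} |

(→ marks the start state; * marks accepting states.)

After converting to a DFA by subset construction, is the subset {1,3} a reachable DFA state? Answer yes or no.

no

Start state of the DFA: {1}.
{1} --a--> {2,3}  [new]
{1} --b--> ∅  [new]
{2,3} --a--> {1,3,4}  [new]
{2,3} --b--> {1,2,4}  [new]
∅ --a--> ∅  [seen]
∅ --b--> ∅  [seen]
{1,3,4} --a--> {2,3,4}  [new]
{1,3,4} --b--> {2,4}  [new]
{1,2,4} --a--> {1,2,3}  [new]
{1,2,4} --b--> {1,4}  [new]
{2,3,4} --a--> {1,2,3,4}  [new]
{2,3,4} --b--> {1,2,4}  [seen]
{2,4} --a--> {1,2,3}  [seen]
{2,4} --b--> {1,4}  [seen]
{1,2,3} --a--> {1,2,3,4}  [seen]
{1,2,3} --b--> {1,2,4}  [seen]
{1,4} --a--> {2,3}  [seen]
{1,4} --b--> {4}  [new]
{1,2,3,4} --a--> {1,2,3,4}  [seen]
{1,2,3,4} --b--> {1,2,4}  [seen]
{4} --a--> {2,3}  [seen]
{4} --b--> {4}  [seen]
Reachable DFA states: {1}, {2,3}, ∅, {1,3,4}, {1,2,4}, {2,3,4}, {2,4}, {1,2,3}, {1,4}, {1,2,3,4}, {4}.
{1,3} is not among them.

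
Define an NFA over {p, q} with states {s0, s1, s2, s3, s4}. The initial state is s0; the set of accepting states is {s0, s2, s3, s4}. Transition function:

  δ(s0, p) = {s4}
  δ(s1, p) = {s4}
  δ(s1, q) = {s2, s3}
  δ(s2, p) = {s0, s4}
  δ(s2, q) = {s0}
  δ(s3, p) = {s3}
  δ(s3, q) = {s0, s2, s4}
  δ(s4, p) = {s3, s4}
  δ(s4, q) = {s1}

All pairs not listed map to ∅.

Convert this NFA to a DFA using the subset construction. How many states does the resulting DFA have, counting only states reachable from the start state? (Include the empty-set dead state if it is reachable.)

12

Start state of the DFA: {s0}.
{s0} --p--> {s4}  [new]
{s0} --q--> ∅  [new]
{s4} --p--> {s3, s4}  [new]
{s4} --q--> {s1}  [new]
∅ --p--> ∅  [seen]
∅ --q--> ∅  [seen]
{s3, s4} --p--> {s3, s4}  [seen]
{s3, s4} --q--> {s0, s1, s2, s4}  [new]
{s1} --p--> {s4}  [seen]
{s1} --q--> {s2, s3}  [new]
{s0, s1, s2, s4} --p--> {s0, s3, s4}  [new]
{s0, s1, s2, s4} --q--> {s0, s1, s2, s3}  [new]
{s2, s3} --p--> {s0, s3, s4}  [seen]
{s2, s3} --q--> {s0, s2, s4}  [new]
{s0, s3, s4} --p--> {s3, s4}  [seen]
{s0, s3, s4} --q--> {s0, s1, s2, s4}  [seen]
{s0, s1, s2, s3} --p--> {s0, s3, s4}  [seen]
{s0, s1, s2, s3} --q--> {s0, s2, s3, s4}  [new]
{s0, s2, s4} --p--> {s0, s3, s4}  [seen]
{s0, s2, s4} --q--> {s0, s1}  [new]
{s0, s2, s3, s4} --p--> {s0, s3, s4}  [seen]
{s0, s2, s3, s4} --q--> {s0, s1, s2, s4}  [seen]
{s0, s1} --p--> {s4}  [seen]
{s0, s1} --q--> {s2, s3}  [seen]
Reachable DFA states: {s0}, {s4}, ∅, {s3, s4}, {s1}, {s0, s1, s2, s4}, {s2, s3}, {s0, s3, s4}, {s0, s1, s2, s3}, {s0, s2, s4}, {s0, s2, s3, s4}, {s0, s1}.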